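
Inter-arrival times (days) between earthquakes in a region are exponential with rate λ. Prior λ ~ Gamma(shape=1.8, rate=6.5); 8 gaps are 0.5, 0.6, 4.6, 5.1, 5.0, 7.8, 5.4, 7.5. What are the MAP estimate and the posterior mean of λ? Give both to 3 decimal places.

MAP: 0.205. Posterior mean: 0.228.

Σ times = 36.5. Posterior: Gamma(shape = 1.8+8 = 9.8, rate = 6.5+36.5 = 43.0).
Mode = (α−1)/β = 8.8/43.0 = 0.205.
Mean = α/β = 9.8/43.0 = 0.228.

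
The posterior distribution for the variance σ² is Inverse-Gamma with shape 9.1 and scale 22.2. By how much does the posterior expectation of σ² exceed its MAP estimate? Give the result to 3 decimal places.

0.543

Mode = β/(α+1) = 22.2/10.1 = 2.198.
Mean = β/(α−1) = 22.2/8.1 = 2.741.
Difference = 2.741 − 2.198 = 0.543.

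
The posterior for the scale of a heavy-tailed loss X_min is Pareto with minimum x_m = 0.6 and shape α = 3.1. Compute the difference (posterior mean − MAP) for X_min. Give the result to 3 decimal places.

0.286

The Pareto density is strictly decreasing on [x_m, ∞), so the mode is x_m = 0.600.
Mean = α·x_m/(α−1) = 3.1·0.6/2.1 = 0.886.
Difference = 0.886 − 0.600 = 0.286.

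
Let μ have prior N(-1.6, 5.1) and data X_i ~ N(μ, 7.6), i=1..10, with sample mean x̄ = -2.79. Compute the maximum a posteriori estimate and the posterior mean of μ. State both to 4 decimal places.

Posterior for μ is Normal. Precision-weighted mean: (1/5.1·-1.6 + 10/7.6·-2.79) / (1/5.1 + 10/7.6) = -2.6357.
A Normal posterior is symmetric, so mode = mean.

μ_MAP = -2.6357, E[μ|data] = -2.6357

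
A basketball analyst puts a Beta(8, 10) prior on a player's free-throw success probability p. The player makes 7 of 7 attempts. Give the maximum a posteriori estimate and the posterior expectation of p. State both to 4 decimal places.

p_MAP = 0.6087, E[p|data] = 0.6000

Posterior: Beta(8+7, 10+0) = Beta(15, 10).
Mode = (15−1)/(15+10−2) = 14/23 = 0.6087.
Mean = 15/(15+10) = 15/25 = 0.6000.
Left-skewed posterior ⇒ mean < mode.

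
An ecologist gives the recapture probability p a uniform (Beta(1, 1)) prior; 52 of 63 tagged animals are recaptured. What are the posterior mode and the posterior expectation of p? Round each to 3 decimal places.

posterior mode = 0.825, posterior expectation = 0.815

Posterior: Beta(1+52, 1+11) = Beta(53, 12).
Mode = (53−1)/(53+12−2) = 52/63 = 0.825.
With a flat prior the MAP equals the MLE, 52/63.
Mean = 53/(53+12) = 53/65 = 0.815.
Mode > mean: the posterior has a left tail.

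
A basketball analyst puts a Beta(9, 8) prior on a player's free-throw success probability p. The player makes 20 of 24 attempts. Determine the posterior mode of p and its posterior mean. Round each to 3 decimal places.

p_MAP = 0.718, E[p|data] = 0.707

Posterior: Beta(9+20, 8+4) = Beta(29, 12).
Mode = (29−1)/(29+12−2) = 28/39 = 0.718.
Mean = 29/(29+12) = 29/41 = 0.707.
The posterior is left-skewed, so the mode exceeds the mean.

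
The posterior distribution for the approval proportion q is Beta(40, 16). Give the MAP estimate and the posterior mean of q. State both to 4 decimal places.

q_MAP = 0.7222, E[q|data] = 0.7143

Mode = (40−1)/(40+16−2) = 39/54 = 0.7222.
Mean = 40/(40+16) = 40/56 = 0.7143.
The mean is pulled below the mode by the posterior's left skew.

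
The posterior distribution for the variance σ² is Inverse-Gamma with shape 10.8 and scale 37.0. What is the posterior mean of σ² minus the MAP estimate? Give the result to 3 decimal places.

0.640

Mode = β/(α+1) = 37.0/11.8 = 3.136.
Mean = β/(α−1) = 37.0/9.8 = 3.776.
Difference = 3.776 − 3.136 = 0.640.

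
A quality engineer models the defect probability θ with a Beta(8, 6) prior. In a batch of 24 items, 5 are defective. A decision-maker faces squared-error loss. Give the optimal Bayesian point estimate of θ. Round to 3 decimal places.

0.342

Posterior: Beta(8+5, 6+19) = Beta(13, 25).
Mode = (13−1)/(13+25−2) = 12/36 = 0.333.
Mean = 13/(13+25) = 13/38 = 0.342.
Squared-error loss ⇒ the optimal estimator is the posterior mean.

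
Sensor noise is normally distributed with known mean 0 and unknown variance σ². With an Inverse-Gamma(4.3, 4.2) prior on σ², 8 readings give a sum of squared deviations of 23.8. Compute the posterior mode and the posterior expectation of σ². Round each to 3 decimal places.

σ²_MAP = 1.731, E[σ²|data] = 2.205

Posterior: Inverse-Gamma(shape = 4.3+8/2 = 8.3, scale = 4.2+23.8/2 = 16.1).
Mode = β/(α+1) = 16.1/9.3 = 1.731.
Mean = β/(α−1) = 16.1/7.3 = 2.205.
The posterior is right-skewed, so the mean exceeds the mode.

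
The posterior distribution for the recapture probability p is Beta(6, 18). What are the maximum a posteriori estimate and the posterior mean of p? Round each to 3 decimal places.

Mode = (6−1)/(6+18−2) = 5/22 = 0.227.
Mean = 6/(6+18) = 6/24 = 0.250.

p_MAP = 0.227, E[p|data] = 0.250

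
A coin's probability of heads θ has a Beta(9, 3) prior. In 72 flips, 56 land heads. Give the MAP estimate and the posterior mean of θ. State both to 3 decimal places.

Posterior: Beta(9+56, 3+16) = Beta(65, 19).
Mode = (65−1)/(65+19−2) = 64/82 = 0.780.
Mean = 65/(65+19) = 65/84 = 0.774.
The mean is pulled below the mode by the posterior's left skew.

θ_MAP = 0.780, E[θ|data] = 0.774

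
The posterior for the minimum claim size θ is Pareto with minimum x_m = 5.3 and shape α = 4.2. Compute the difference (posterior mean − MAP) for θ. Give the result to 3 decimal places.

The Pareto density is strictly decreasing on [x_m, ∞), so the mode is x_m = 5.300.
Mean = α·x_m/(α−1) = 4.2·5.3/3.2 = 6.956.
Difference = 6.956 − 5.300 = 1.656.

1.656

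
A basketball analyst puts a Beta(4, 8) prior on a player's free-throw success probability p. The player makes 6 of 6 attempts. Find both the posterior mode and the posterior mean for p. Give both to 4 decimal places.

Posterior: Beta(4+6, 8+0) = Beta(10, 8).
Mode = (10−1)/(10+8−2) = 9/16 = 0.5625.
Mean = 10/(10+8) = 10/18 = 0.5556.

MAP = 0.5625, posterior mean = 0.5556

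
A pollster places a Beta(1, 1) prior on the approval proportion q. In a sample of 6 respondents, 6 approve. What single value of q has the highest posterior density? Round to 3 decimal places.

1.000

Posterior: Beta(1+6, 1+0) = Beta(7, 1).
Since β = 1 ≤ 1 and α > 1, the Beta density is monotone increasing on [0,1]; the mode is at 1.
Mean = 7/(7+1) = 0.875.
This is the posterior mode — the MAP estimate.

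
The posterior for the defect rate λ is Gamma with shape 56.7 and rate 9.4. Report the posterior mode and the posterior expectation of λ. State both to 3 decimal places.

Mode = (α−1)/β = 55.7/9.4 = 5.926.
Mean = α/β = 56.7/9.4 = 6.032.
Right-skewed posterior ⇒ mode < mean.

MAP = 5.926; posterior mean = 6.032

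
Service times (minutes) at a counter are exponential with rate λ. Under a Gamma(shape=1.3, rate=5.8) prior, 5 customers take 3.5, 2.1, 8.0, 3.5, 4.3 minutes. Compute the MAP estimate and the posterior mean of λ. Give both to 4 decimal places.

λ_MAP = 0.1949, E[λ|data] = 0.2316

Σ times = 21.4. Posterior: Gamma(shape = 1.3+5 = 6.3, rate = 5.8+21.4 = 27.2).
Mode = (α−1)/β = 5.3/27.2 = 0.1949.
Mean = α/β = 6.3/27.2 = 0.2316.
Mean > mode: the posterior has a right tail.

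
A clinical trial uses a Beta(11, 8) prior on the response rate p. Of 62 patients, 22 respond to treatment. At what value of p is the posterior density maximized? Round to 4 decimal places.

0.4051

Posterior: Beta(11+22, 8+40) = Beta(33, 48).
Mode = (33−1)/(33+48−2) = 32/79 = 0.4051.
Mean = 33/(33+48) = 33/81 = 0.4074.
This is the posterior mode — the MAP estimate.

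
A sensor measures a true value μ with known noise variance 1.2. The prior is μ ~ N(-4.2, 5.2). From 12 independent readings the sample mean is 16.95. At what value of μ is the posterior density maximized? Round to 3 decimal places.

16.551

Posterior for μ is Normal. Precision-weighted mean: (1/5.2·-4.2 + 12/1.2·16.95) / (1/5.2 + 12/1.2) = 16.551.
A Normal posterior is symmetric, so mode = mean.
This is the posterior mode — the MAP estimate.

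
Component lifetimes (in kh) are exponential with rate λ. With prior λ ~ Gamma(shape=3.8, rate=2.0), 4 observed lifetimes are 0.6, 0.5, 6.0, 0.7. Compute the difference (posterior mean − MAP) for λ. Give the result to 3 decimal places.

Σ times = 7.8. Posterior: Gamma(shape = 3.8+4 = 7.8, rate = 2.0+7.8 = 9.8).
Mode = (α−1)/β = 6.8/9.8 = 0.694.
Mean = α/β = 7.8/9.8 = 0.796.
Difference = 0.796 − 0.694 = 0.102.
Right-skewed posterior ⇒ mode < mean.

0.102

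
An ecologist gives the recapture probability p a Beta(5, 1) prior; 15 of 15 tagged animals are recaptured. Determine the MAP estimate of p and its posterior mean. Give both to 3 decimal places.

Posterior: Beta(5+15, 1+0) = Beta(20, 1).
Since β = 1 ≤ 1 and α > 1, the Beta density is monotone increasing on [0,1]; the mode is at 1.
Mean = 20/(20+1) = 0.952.

MAP = 1.000, posterior mean = 0.952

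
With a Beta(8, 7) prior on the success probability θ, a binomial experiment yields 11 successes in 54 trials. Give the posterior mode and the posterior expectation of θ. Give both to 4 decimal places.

MAP = 0.2687; posterior mean = 0.2754

Posterior: Beta(8+11, 7+43) = Beta(19, 50).
Mode = (19−1)/(19+50−2) = 18/67 = 0.2687.
Mean = 19/(19+50) = 19/69 = 0.2754.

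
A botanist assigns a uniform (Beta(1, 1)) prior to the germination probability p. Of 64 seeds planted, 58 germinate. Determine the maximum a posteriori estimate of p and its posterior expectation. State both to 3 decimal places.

Posterior: Beta(1+58, 1+6) = Beta(59, 7).
Mode = (59−1)/(59+7−2) = 58/64 = 0.906.
With a flat prior the MAP equals the MLE, 58/64.
Mean = 59/(59+7) = 59/66 = 0.894.
The mean is pulled below the mode by the posterior's left skew.

MAP = 0.906; posterior mean = 0.894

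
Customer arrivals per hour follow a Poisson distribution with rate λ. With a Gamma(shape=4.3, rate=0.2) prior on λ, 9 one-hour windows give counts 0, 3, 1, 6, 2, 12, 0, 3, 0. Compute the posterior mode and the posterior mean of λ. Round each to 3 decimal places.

MAP = 3.293; posterior mean = 3.402

Σ counts = 27. Posterior: Gamma(shape = 4.3+27 = 31.3, rate = 0.2+9 = 9.2).
Mode = (α−1)/β = 30.3/9.2 = 3.293.
Mean = α/β = 31.3/9.2 = 3.402.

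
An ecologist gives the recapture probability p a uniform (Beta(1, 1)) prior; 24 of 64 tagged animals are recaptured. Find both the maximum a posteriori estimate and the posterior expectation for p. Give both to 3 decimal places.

Posterior: Beta(1+24, 1+40) = Beta(25, 41).
Mode = (25−1)/(25+41−2) = 24/64 = 0.375.
With a flat prior the MAP equals the MLE, 24/64.
Mean = 25/(25+41) = 25/66 = 0.379.

p_MAP = 0.375, E[p|data] = 0.379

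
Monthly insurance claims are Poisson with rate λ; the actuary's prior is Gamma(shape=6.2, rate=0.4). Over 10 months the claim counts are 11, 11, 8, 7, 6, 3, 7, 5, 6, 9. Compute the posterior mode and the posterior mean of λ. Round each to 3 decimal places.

λ_MAP = 7.519, E[λ|data] = 7.615

Σ counts = 73. Posterior: Gamma(shape = 6.2+73 = 79.2, rate = 0.4+10 = 10.4).
Mode = (α−1)/β = 78.2/10.4 = 7.519.
Mean = α/β = 79.2/10.4 = 7.615.
Mean > mode: the posterior has a right tail.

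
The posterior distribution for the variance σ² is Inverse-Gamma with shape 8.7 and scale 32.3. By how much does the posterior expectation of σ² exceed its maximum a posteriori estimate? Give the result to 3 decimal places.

0.865

Mode = β/(α+1) = 32.3/9.7 = 3.330.
Mean = β/(α−1) = 32.3/7.7 = 4.195.
Difference = 4.195 − 3.330 = 0.865.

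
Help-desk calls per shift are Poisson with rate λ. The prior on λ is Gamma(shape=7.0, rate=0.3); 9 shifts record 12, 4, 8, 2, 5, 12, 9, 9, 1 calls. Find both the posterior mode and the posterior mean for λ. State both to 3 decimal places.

MAP: 7.312. Posterior mean: 7.419.

Σ counts = 62. Posterior: Gamma(shape = 7.0+62 = 69.0, rate = 0.3+9 = 9.3).
Mode = (α−1)/β = 68.0/9.3 = 7.312.
Mean = α/β = 69.0/9.3 = 7.419.
Mean > mode: the posterior has a right tail.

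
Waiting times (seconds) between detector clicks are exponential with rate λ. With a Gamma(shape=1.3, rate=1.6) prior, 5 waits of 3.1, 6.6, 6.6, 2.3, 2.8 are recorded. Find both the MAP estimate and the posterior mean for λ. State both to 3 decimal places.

MAP estimate = 0.230, posterior mean = 0.274

Σ times = 21.4. Posterior: Gamma(shape = 1.3+5 = 6.3, rate = 1.6+21.4 = 23.0).
Mode = (α−1)/β = 5.3/23.0 = 0.230.
Mean = α/β = 6.3/23.0 = 0.274.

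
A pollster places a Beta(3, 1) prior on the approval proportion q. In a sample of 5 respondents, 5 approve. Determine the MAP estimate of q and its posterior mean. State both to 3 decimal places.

MAP estimate = 1.000, posterior mean = 0.889

Posterior: Beta(3+5, 1+0) = Beta(8, 1).
Since β = 1 ≤ 1 and α > 1, the Beta density is monotone increasing on [0,1]; the mode is at 1.
Mean = 8/(8+1) = 0.889.
The posterior is left-skewed, so the mode exceeds the mean.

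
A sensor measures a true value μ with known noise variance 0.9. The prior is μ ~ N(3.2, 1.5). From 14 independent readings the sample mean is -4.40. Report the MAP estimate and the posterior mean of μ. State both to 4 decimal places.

Posterior for μ is Normal. Precision-weighted mean: (1/1.5·3.2 + 14/0.9·-4.40) / (1/1.5 + 14/0.9) = -4.0877.
A Normal posterior is symmetric, so mode = mean.

MAP = -4.0877, posterior mean = -4.0877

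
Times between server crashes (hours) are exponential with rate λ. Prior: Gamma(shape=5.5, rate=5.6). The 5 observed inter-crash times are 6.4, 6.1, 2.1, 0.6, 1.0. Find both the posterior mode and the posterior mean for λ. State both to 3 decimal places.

Σ times = 16.2. Posterior: Gamma(shape = 5.5+5 = 10.5, rate = 5.6+16.2 = 21.8).
Mode = (α−1)/β = 9.5/21.8 = 0.436.
Mean = α/β = 10.5/21.8 = 0.482.

posterior mode = 0.436, posterior mean = 0.482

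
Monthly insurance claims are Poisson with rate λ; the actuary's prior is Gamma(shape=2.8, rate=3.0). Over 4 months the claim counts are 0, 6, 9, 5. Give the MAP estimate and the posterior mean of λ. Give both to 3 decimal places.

MAP: 3.114. Posterior mean: 3.257.

Σ counts = 20. Posterior: Gamma(shape = 2.8+20 = 22.8, rate = 3.0+4 = 7.0).
Mode = (α−1)/β = 21.8/7.0 = 3.114.
Mean = α/β = 22.8/7.0 = 3.257.
The mean is pulled above the mode by the posterior's right skew.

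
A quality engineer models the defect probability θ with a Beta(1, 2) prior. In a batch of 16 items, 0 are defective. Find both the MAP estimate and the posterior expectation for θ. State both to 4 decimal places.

MAP: 0.0000. Posterior mean: 0.0526.

Posterior: Beta(1+0, 2+16) = Beta(1, 18).
Since α = 1 ≤ 1 and β > 1, the Beta density is monotone decreasing on [0,1]; the mode is at 0.
Mean = 1/(1+18) = 0.0526.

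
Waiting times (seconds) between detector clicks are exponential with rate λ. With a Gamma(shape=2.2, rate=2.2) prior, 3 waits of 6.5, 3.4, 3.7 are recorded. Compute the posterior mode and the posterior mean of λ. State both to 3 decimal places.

MAP = 0.266, posterior mean = 0.329

Σ times = 13.6. Posterior: Gamma(shape = 2.2+3 = 5.2, rate = 2.2+13.6 = 15.8).
Mode = (α−1)/β = 4.2/15.8 = 0.266.
Mean = α/β = 5.2/15.8 = 0.329.
The mean is pulled above the mode by the posterior's right skew.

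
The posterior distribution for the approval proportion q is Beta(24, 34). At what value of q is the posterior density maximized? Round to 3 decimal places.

0.411

Mode = (24−1)/(24+34−2) = 23/56 = 0.411.
Mean = 24/(24+34) = 24/58 = 0.414.
This is the posterior mode — the MAP estimate.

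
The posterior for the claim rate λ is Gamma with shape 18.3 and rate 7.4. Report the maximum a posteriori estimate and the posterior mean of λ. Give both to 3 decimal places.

Mode = (α−1)/β = 17.3/7.4 = 2.338.
Mean = α/β = 18.3/7.4 = 2.473.
Right-skewed posterior ⇒ mode < mean.

MAP: 2.338. Posterior mean: 2.473.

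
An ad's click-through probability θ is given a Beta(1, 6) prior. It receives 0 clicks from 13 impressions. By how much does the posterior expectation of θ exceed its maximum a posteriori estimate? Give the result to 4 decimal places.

Posterior: Beta(1+0, 6+13) = Beta(1, 19).
Since α = 1 ≤ 1 and β > 1, the Beta density is monotone decreasing on [0,1]; the mode is at 0.
Mean = 1/(1+19) = 0.0500.
Difference = 0.0500 − 0.0000 = 0.0500.

0.0500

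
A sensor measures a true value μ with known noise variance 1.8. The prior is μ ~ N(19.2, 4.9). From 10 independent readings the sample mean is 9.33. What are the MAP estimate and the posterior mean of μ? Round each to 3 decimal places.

Posterior for μ is Normal. Precision-weighted mean: (1/4.9·19.2 + 10/1.8·9.33) / (1/4.9 + 10/1.8) = 9.680.
A Normal posterior is symmetric, so mode = mean.

MAP: 9.680. Posterior mean: 9.680.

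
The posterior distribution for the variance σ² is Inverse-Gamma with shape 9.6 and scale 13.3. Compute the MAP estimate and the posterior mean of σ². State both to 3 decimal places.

MAP: 1.255. Posterior mean: 1.547.

Mode = β/(α+1) = 13.3/10.6 = 1.255.
Mean = β/(α−1) = 13.3/8.6 = 1.547.
The posterior is right-skewed, so the mean exceeds the mode.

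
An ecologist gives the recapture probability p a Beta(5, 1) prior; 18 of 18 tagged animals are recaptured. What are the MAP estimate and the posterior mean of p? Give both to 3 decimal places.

MAP estimate = 1.000, posterior mean = 0.958

Posterior: Beta(5+18, 1+0) = Beta(23, 1).
Since β = 1 ≤ 1 and α > 1, the Beta density is monotone increasing on [0,1]; the mode is at 1.
Mean = 23/(23+1) = 0.958.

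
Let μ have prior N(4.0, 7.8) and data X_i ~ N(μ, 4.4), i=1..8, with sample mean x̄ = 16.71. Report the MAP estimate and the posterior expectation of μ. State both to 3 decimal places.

Posterior for μ is Normal. Precision-weighted mean: (1/7.8·4.0 + 8/4.4·16.71) / (1/7.8 + 8/4.4) = 15.873.
A Normal posterior is symmetric, so mode = mean.

MAP estimate = 15.873, posterior expectation = 15.873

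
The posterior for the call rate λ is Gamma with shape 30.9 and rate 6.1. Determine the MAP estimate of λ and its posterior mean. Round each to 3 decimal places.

MAP estimate = 4.902, posterior mean = 5.066

Mode = (α−1)/β = 29.9/6.1 = 4.902.
Mean = α/β = 30.9/6.1 = 5.066.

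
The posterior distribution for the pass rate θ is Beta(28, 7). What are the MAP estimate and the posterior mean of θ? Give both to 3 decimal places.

Mode = (28−1)/(28+7−2) = 27/33 = 0.818.
Mean = 28/(28+7) = 28/35 = 0.800.
Left-skewed posterior ⇒ mean < mode.

MAP estimate = 0.818, posterior mean = 0.800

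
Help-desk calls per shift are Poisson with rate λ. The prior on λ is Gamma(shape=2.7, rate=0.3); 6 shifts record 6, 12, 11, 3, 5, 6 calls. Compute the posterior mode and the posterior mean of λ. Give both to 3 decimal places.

MAP = 7.095, posterior mean = 7.254

Σ counts = 43. Posterior: Gamma(shape = 2.7+43 = 45.7, rate = 0.3+6 = 6.3).
Mode = (α−1)/β = 44.7/6.3 = 7.095.
Mean = α/β = 45.7/6.3 = 7.254.
The posterior is right-skewed, so the mean exceeds the mode.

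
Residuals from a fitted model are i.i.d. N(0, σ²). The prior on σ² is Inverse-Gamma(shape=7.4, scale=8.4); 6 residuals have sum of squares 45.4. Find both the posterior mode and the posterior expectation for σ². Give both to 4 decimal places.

Posterior: Inverse-Gamma(shape = 7.4+6/2 = 10.4, scale = 8.4+45.4/2 = 31.1).
Mode = β/(α+1) = 31.1/11.4 = 2.7281.
Mean = β/(α−1) = 31.1/9.4 = 3.3085.
Mean > mode: the posterior has a right tail.

posterior mode = 2.7281, posterior expectation = 3.3085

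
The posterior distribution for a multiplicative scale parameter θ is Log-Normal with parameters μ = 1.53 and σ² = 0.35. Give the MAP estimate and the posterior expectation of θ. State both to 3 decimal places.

θ_MAP = 3.254, E[θ|data] = 5.501

Mode = exp(μ − σ²) = exp(1.18) = 3.254.
Mean = exp(μ + σ²/2) = exp(1.705) = 5.501.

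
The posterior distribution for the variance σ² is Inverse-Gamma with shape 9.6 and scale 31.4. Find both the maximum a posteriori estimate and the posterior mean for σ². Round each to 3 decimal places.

σ²_MAP = 2.962, E[σ²|data] = 3.651

Mode = β/(α+1) = 31.4/10.6 = 2.962.
Mean = β/(α−1) = 31.4/8.6 = 3.651.
Mean > mode: the posterior has a right tail.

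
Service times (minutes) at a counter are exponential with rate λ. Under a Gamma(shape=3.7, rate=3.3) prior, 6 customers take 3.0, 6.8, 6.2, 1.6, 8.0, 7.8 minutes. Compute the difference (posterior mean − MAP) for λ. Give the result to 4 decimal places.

Σ times = 33.4. Posterior: Gamma(shape = 3.7+6 = 9.7, rate = 3.3+33.4 = 36.7).
Mode = (α−1)/β = 8.7/36.7 = 0.2371.
Mean = α/β = 9.7/36.7 = 0.2643.
Difference = 0.2643 − 0.2371 = 0.0272.
The posterior is right-skewed, so the mean exceeds the mode.

0.0272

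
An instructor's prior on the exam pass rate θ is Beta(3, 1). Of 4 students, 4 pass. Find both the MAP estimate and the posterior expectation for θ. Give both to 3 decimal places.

θ_MAP = 1.000, E[θ|data] = 0.875

Posterior: Beta(3+4, 1+0) = Beta(7, 1).
Since β = 1 ≤ 1 and α > 1, the Beta density is monotone increasing on [0,1]; the mode is at 1.
Mean = 7/(7+1) = 0.875.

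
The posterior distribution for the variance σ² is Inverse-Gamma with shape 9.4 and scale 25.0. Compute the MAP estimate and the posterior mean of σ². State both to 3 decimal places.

Mode = β/(α+1) = 25.0/10.4 = 2.404.
Mean = β/(α−1) = 25.0/8.4 = 2.976.
The posterior is right-skewed, so the mean exceeds the mode.

MAP = 2.404, posterior mean = 2.976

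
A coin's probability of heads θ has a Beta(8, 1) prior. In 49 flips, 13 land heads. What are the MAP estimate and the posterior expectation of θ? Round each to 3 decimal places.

MAP: 0.357. Posterior mean: 0.362.

Posterior: Beta(8+13, 1+36) = Beta(21, 37).
Mode = (21−1)/(21+37−2) = 20/56 = 0.357.
Mean = 21/(21+37) = 21/58 = 0.362.
The mean is pulled above the mode by the posterior's right skew.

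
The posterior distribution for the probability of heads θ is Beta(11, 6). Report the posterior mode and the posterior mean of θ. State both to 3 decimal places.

Mode = (11−1)/(11+6−2) = 10/15 = 0.667.
Mean = 11/(11+6) = 11/17 = 0.647.

θ_MAP = 0.667, E[θ|data] = 0.647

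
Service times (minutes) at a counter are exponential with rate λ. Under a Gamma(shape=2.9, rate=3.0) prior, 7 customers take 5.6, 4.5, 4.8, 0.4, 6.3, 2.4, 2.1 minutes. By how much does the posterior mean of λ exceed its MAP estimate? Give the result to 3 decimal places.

Σ times = 26.1. Posterior: Gamma(shape = 2.9+7 = 9.9, rate = 3.0+26.1 = 29.1).
Mode = (α−1)/β = 8.9/29.1 = 0.306.
Mean = α/β = 9.9/29.1 = 0.340.
Difference = 0.340 − 0.306 = 0.034.
The posterior is right-skewed, so the mean exceeds the mode.

0.034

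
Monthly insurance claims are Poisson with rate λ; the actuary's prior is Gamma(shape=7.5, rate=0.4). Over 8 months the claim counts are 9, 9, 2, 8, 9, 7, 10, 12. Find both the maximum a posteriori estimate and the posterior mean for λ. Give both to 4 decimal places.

MAP = 8.6310; posterior mean = 8.7500

Σ counts = 66. Posterior: Gamma(shape = 7.5+66 = 73.5, rate = 0.4+8 = 8.4).
Mode = (α−1)/β = 72.5/8.4 = 8.6310.
Mean = α/β = 73.5/8.4 = 8.7500.
The posterior is right-skewed, so the mean exceeds the mode.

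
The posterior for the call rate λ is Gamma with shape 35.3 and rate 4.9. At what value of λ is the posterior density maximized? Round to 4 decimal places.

Mode = (α−1)/β = 34.3/4.9 = 7.0000.
Mean = α/β = 35.3/4.9 = 7.2041.
This is the posterior mode — the MAP estimate.

7.0000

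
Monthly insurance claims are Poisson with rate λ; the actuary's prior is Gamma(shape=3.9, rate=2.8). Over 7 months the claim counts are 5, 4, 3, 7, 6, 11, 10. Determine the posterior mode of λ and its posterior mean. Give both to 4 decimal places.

MAP = 4.9898; posterior mean = 5.0918

Σ counts = 46. Posterior: Gamma(shape = 3.9+46 = 49.9, rate = 2.8+7 = 9.8).
Mode = (α−1)/β = 48.9/9.8 = 4.9898.
Mean = α/β = 49.9/9.8 = 5.0918.
Mean > mode: the posterior has a right tail.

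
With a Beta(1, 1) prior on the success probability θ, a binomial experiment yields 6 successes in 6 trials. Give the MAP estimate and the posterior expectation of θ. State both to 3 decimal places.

θ_MAP = 1.000, E[θ|data] = 0.875

Posterior: Beta(1+6, 1+0) = Beta(7, 1).
Since β = 1 ≤ 1 and α > 1, the Beta density is monotone increasing on [0,1]; the mode is at 1.
Mean = 7/(7+1) = 0.875.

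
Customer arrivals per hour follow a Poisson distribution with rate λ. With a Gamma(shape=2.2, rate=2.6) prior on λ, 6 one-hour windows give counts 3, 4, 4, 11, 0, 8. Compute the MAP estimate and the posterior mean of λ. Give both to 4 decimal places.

MAP = 3.6279, posterior mean = 3.7442

Σ counts = 30. Posterior: Gamma(shape = 2.2+30 = 32.2, rate = 2.6+6 = 8.6).
Mode = (α−1)/β = 31.2/8.6 = 3.6279.
Mean = α/β = 32.2/8.6 = 3.7442.
The posterior is right-skewed, so the mean exceeds the mode.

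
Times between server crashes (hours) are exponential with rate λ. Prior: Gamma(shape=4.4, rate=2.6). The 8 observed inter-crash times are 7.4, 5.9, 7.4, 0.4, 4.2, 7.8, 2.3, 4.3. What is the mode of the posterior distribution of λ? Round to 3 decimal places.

0.270

Σ times = 39.7. Posterior: Gamma(shape = 4.4+8 = 12.4, rate = 2.6+39.7 = 42.3).
Mode = (α−1)/β = 11.4/42.3 = 0.270.
Mean = α/β = 12.4/42.3 = 0.293.
This is the posterior mode — the MAP estimate.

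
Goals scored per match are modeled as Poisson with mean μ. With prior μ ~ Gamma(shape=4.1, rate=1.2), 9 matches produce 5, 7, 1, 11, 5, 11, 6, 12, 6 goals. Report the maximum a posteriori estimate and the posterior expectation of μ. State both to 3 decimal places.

μ_MAP = 6.578, E[μ|data] = 6.676

Σ counts = 64. Posterior: Gamma(shape = 4.1+64 = 68.1, rate = 1.2+9 = 10.2).
Mode = (α−1)/β = 67.1/10.2 = 6.578.
Mean = α/β = 68.1/10.2 = 6.676.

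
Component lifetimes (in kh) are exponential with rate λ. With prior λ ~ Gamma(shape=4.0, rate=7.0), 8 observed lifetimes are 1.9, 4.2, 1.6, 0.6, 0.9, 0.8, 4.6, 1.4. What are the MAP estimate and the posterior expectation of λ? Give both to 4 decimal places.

λ_MAP = 0.4783, E[λ|data] = 0.5217

Σ times = 16.0. Posterior: Gamma(shape = 4.0+8 = 12.0, rate = 7.0+16.0 = 23.0).
Mode = (α−1)/β = 11.0/23.0 = 0.4783.
Mean = α/β = 12.0/23.0 = 0.5217.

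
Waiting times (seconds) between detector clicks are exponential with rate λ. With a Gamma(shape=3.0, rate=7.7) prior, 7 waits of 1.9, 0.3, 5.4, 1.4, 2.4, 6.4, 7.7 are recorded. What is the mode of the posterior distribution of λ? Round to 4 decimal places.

Σ times = 25.5. Posterior: Gamma(shape = 3.0+7 = 10.0, rate = 7.7+25.5 = 33.2).
Mode = (α−1)/β = 9.0/33.2 = 0.2711.
Mean = α/β = 10.0/33.2 = 0.3012.
This is the posterior mode — the MAP estimate.

0.2711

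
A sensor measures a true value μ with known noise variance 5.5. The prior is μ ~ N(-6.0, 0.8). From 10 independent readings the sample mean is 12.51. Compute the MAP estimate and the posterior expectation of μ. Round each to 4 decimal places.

Posterior for μ is Normal. Precision-weighted mean: (1/0.8·-6.0 + 10/5.5·12.51) / (1/0.8 + 10/5.5) = 4.9689.
A Normal posterior is symmetric, so mode = mean.

MAP = 4.9689; posterior mean = 4.9689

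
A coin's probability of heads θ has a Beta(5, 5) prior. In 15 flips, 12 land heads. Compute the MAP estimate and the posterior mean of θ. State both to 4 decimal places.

MAP: 0.6957. Posterior mean: 0.6800.

Posterior: Beta(5+12, 5+3) = Beta(17, 8).
Mode = (17−1)/(17+8−2) = 16/23 = 0.6957.
Mean = 17/(17+8) = 17/25 = 0.6800.
The mean is pulled below the mode by the posterior's left skew.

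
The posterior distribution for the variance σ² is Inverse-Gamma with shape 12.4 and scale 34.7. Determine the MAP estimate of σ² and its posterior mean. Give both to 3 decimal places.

Mode = β/(α+1) = 34.7/13.4 = 2.590.
Mean = β/(α−1) = 34.7/11.4 = 3.044.
Mean > mode: the posterior has a right tail.

MAP = 2.590; posterior mean = 3.044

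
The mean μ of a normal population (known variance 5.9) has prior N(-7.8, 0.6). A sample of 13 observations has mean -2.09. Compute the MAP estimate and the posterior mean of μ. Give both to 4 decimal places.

μ_MAP = -4.5491, E[μ|data] = -4.5491

Posterior for μ is Normal. Precision-weighted mean: (1/0.6·-7.8 + 13/5.9·-2.09) / (1/0.6 + 13/5.9) = -4.5491.
A Normal posterior is symmetric, so mode = mean.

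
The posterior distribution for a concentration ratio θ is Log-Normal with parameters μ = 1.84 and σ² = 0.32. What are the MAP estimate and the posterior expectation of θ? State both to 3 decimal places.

MAP = 4.572; posterior mean = 7.389

Mode = exp(μ − σ²) = exp(1.52) = 4.572.
Mean = exp(μ + σ²/2) = exp(2.000) = 7.389.
The mean is pulled above the mode by the posterior's right skew.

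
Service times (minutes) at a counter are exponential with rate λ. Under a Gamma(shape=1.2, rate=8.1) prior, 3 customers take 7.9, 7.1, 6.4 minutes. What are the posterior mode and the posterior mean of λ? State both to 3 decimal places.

Σ times = 21.4. Posterior: Gamma(shape = 1.2+3 = 4.2, rate = 8.1+21.4 = 29.5).
Mode = (α−1)/β = 3.2/29.5 = 0.108.
Mean = α/β = 4.2/29.5 = 0.142.

MAP: 0.108. Posterior mean: 0.142.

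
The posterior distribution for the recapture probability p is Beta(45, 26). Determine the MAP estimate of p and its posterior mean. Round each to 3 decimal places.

MAP: 0.638. Posterior mean: 0.634.

Mode = (45−1)/(45+26−2) = 44/69 = 0.638.
Mean = 45/(45+26) = 45/71 = 0.634.
The posterior is left-skewed, so the mode exceeds the mean.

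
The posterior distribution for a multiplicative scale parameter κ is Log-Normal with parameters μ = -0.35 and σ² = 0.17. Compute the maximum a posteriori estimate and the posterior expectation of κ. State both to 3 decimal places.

Mode = exp(μ − σ²) = exp(-0.52) = 0.595.
Mean = exp(μ + σ²/2) = exp(-0.265) = 0.767.
The mean is pulled above the mode by the posterior's right skew.

MAP: 0.595. Posterior mean: 0.767.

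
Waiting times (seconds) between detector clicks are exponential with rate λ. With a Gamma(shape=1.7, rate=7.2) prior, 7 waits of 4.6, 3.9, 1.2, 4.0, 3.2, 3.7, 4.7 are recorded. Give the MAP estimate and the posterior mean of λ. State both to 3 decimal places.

MAP: 0.237. Posterior mean: 0.268.

Σ times = 25.3. Posterior: Gamma(shape = 1.7+7 = 8.7, rate = 7.2+25.3 = 32.5).
Mode = (α−1)/β = 7.7/32.5 = 0.237.
Mean = α/β = 8.7/32.5 = 0.268.
Right-skewed posterior ⇒ mode < mean.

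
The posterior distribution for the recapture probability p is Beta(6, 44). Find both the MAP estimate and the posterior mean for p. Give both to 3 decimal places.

MAP: 0.104. Posterior mean: 0.120.

Mode = (6−1)/(6+44−2) = 5/48 = 0.104.
Mean = 6/(6+44) = 6/50 = 0.120.
The posterior is right-skewed, so the mean exceeds the mode.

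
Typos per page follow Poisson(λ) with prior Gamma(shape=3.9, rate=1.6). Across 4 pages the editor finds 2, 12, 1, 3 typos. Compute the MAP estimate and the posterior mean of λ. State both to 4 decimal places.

MAP: 3.7321. Posterior mean: 3.9107.

Σ counts = 18. Posterior: Gamma(shape = 3.9+18 = 21.9, rate = 1.6+4 = 5.6).
Mode = (α−1)/β = 20.9/5.6 = 3.7321.
Mean = α/β = 21.9/5.6 = 3.9107.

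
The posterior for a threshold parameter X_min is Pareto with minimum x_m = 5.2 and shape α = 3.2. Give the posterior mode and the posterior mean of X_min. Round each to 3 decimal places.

MAP = 5.200, posterior mean = 7.564

The Pareto density is strictly decreasing on [x_m, ∞), so the mode is x_m = 5.200.
Mean = α·x_m/(α−1) = 3.2·5.2/2.2 = 7.564.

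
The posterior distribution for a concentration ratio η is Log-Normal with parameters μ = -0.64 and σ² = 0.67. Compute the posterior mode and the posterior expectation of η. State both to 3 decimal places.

Mode = exp(μ − σ²) = exp(-1.31) = 0.270.
Mean = exp(μ + σ²/2) = exp(-0.305) = 0.737.

MAP: 0.270. Posterior mean: 0.737.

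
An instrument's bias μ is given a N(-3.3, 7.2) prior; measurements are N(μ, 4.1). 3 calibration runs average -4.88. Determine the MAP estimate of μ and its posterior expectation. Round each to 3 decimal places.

Posterior for μ is Normal. Precision-weighted mean: (1/7.2·-3.3 + 3/4.1·-4.88) / (1/7.2 + 3/4.1) = -4.628.
A Normal posterior is symmetric, so mode = mean.

MAP: -4.628. Posterior mean: -4.628.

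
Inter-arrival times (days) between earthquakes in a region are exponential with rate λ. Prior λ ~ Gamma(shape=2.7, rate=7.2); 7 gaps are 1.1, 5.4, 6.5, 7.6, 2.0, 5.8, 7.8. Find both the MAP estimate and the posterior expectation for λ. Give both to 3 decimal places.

MAP = 0.200; posterior mean = 0.224

Σ times = 36.2. Posterior: Gamma(shape = 2.7+7 = 9.7, rate = 7.2+36.2 = 43.4).
Mode = (α−1)/β = 8.7/43.4 = 0.200.
Mean = α/β = 9.7/43.4 = 0.224.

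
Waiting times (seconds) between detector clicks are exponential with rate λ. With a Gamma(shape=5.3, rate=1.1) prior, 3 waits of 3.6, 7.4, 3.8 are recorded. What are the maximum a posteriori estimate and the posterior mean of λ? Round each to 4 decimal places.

λ_MAP = 0.4591, E[λ|data] = 0.5220

Σ times = 14.8. Posterior: Gamma(shape = 5.3+3 = 8.3, rate = 1.1+14.8 = 15.9).
Mode = (α−1)/β = 7.3/15.9 = 0.4591.
Mean = α/β = 8.3/15.9 = 0.5220.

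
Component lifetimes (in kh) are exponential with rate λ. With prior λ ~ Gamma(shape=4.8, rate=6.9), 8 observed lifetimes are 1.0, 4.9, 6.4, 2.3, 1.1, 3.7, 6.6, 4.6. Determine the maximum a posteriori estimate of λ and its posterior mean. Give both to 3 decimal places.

Σ times = 30.6. Posterior: Gamma(shape = 4.8+8 = 12.8, rate = 6.9+30.6 = 37.5).
Mode = (α−1)/β = 11.8/37.5 = 0.315.
Mean = α/β = 12.8/37.5 = 0.341.

MAP: 0.315. Posterior mean: 0.341.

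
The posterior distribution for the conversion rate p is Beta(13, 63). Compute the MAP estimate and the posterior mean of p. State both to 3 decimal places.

Mode = (13−1)/(13+63−2) = 12/74 = 0.162.
Mean = 13/(13+63) = 13/76 = 0.171.

MAP estimate = 0.162, posterior mean = 0.171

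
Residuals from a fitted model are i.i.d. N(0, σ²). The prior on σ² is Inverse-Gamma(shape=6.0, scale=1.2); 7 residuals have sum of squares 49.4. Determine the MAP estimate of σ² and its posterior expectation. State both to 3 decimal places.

σ²_MAP = 2.467, E[σ²|data] = 3.047

Posterior: Inverse-Gamma(shape = 6.0+7/2 = 9.5, scale = 1.2+49.4/2 = 25.9).
Mode = β/(α+1) = 25.9/10.5 = 2.467.
Mean = β/(α−1) = 25.9/8.5 = 3.047.
Right-skewed posterior ⇒ mode < mean.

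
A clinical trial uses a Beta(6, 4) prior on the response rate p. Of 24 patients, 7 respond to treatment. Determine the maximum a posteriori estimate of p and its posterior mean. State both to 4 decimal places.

Posterior: Beta(6+7, 4+17) = Beta(13, 21).
Mode = (13−1)/(13+21−2) = 12/32 = 0.3750.
Mean = 13/(13+21) = 13/34 = 0.3824.

p_MAP = 0.3750, E[p|data] = 0.3824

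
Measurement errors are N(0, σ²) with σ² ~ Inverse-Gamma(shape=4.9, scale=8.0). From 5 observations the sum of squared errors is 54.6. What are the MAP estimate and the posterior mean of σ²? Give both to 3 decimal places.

σ²_MAP = 4.202, E[σ²|data] = 5.516

Posterior: Inverse-Gamma(shape = 4.9+5/2 = 7.4, scale = 8.0+54.6/2 = 35.3).
Mode = β/(α+1) = 35.3/8.4 = 4.202.
Mean = β/(α−1) = 35.3/6.4 = 5.516.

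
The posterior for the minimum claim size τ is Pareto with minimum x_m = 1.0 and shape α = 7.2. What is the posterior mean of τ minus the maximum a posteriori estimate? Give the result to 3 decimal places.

The Pareto density is strictly decreasing on [x_m, ∞), so the mode is x_m = 1.000.
Mean = α·x_m/(α−1) = 7.2·1.0/6.2 = 1.161.
Difference = 1.161 − 1.000 = 0.161.
The posterior is right-skewed, so the mean exceeds the mode.

0.161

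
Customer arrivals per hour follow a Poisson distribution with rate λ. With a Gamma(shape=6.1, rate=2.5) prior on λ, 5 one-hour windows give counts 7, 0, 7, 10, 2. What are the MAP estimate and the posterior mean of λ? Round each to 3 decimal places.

MAP = 4.147; posterior mean = 4.280

Σ counts = 26. Posterior: Gamma(shape = 6.1+26 = 32.1, rate = 2.5+5 = 7.5).
Mode = (α−1)/β = 31.1/7.5 = 4.147.
Mean = α/β = 32.1/7.5 = 4.280.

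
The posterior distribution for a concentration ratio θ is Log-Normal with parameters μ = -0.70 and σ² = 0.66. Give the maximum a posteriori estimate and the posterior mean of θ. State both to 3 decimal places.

MAP = 0.257; posterior mean = 0.691

Mode = exp(μ − σ²) = exp(-1.36) = 0.257.
Mean = exp(μ + σ²/2) = exp(-0.370) = 0.691.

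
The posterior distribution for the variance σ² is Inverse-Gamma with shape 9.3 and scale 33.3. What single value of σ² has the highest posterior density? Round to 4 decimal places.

Mode = β/(α+1) = 33.3/10.3 = 3.2330.
Mean = β/(α−1) = 33.3/8.3 = 4.0120.
This is the posterior mode — the MAP estimate.

3.2330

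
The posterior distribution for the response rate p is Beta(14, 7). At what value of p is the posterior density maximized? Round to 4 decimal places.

Mode = (14−1)/(14+7−2) = 13/19 = 0.6842.
Mean = 14/(14+7) = 14/21 = 0.6667.
This is the posterior mode — the MAP estimate.

0.6842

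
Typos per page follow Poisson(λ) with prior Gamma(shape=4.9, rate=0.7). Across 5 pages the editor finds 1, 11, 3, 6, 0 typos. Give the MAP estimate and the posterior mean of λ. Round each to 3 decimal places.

MAP: 4.368. Posterior mean: 4.544.

Σ counts = 21. Posterior: Gamma(shape = 4.9+21 = 25.9, rate = 0.7+5 = 5.7).
Mode = (α−1)/β = 24.9/5.7 = 4.368.
Mean = α/β = 25.9/5.7 = 4.544.
The posterior is right-skewed, so the mean exceeds the mode.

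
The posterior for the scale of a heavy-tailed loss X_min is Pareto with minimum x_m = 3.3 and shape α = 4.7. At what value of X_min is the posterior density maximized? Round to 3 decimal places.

3.300

The Pareto density is strictly decreasing on [x_m, ∞), so the mode is x_m = 3.300.
Mean = α·x_m/(α−1) = 4.7·3.3/3.7 = 4.192.
This is the posterior mode — the MAP estimate.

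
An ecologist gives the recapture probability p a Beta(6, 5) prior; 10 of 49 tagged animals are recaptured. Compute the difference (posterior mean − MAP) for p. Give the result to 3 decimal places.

0.008

Posterior: Beta(6+10, 5+39) = Beta(16, 44).
Mode = (16−1)/(16+44−2) = 15/58 = 0.259.
Mean = 16/(16+44) = 16/60 = 0.267.
Difference = 0.267 − 0.259 = 0.008.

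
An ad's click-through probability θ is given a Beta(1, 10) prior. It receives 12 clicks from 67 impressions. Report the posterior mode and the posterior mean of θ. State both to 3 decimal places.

MAP: 0.158. Posterior mean: 0.167.

Posterior: Beta(1+12, 10+55) = Beta(13, 65).
Mode = (13−1)/(13+65−2) = 12/76 = 0.158.
Mean = 13/(13+65) = 13/78 = 0.167.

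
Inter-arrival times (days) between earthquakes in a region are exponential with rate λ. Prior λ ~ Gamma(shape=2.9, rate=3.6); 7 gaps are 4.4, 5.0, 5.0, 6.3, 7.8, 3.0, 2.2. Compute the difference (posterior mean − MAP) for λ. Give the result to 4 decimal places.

Σ times = 33.7. Posterior: Gamma(shape = 2.9+7 = 9.9, rate = 3.6+33.7 = 37.3).
Mode = (α−1)/β = 8.9/37.3 = 0.2386.
Mean = α/β = 9.9/37.3 = 0.2654.
Difference = 0.2654 − 0.2386 = 0.0268.

0.0268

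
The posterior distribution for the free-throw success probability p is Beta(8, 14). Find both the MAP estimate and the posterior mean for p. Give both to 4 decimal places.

MAP: 0.3500. Posterior mean: 0.3636.

Mode = (8−1)/(8+14−2) = 7/20 = 0.3500.
Mean = 8/(8+14) = 8/22 = 0.3636.
The posterior is right-skewed, so the mean exceeds the mode.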